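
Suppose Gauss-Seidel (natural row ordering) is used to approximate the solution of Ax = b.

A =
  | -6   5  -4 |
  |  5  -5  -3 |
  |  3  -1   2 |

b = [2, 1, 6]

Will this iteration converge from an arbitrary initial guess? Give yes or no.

no

A = D + L + U where D = diag(-6, -5, 2).
GS T = -(D+L)⁻¹U: row 0 first, T[0,1] = -(5)/(-6) = +0.8333; later rows by forward substitution.
  T[0,:] = [+0.0000, +0.8333, -0.6667]
  T[1,:] = [+0.0000, +0.8333, -1.2667]
  T[2,:] = [+0.0000, -0.8333, +0.3667]
|roots of det(T-λI)|: 1.6536, 0.4536, 0.0000.
ρ(T) = max|λ| = 1.6536; 1.6536 > 1, so it fails to converge.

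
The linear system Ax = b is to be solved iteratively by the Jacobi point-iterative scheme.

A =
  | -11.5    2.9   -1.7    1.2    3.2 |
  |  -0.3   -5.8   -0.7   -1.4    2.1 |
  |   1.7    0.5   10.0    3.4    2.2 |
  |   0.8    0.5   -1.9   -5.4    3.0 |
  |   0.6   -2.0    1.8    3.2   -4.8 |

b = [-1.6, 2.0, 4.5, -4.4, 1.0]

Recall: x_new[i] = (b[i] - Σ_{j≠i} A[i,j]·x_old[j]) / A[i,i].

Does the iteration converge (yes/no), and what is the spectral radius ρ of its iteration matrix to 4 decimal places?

yes, ρ = 0.7010

Let D = diag(-11.5, -5.8, 10, -5.4, -4.8); L, U the strict triangles.
T_J = -D⁻¹(L+U): T[0,2] = -(-1.7)/(-11.5) = -0.1478; T[0,0] = 0.
  T[0,:] = [+0.0000  +0.2522  -0.1478  +0.1043  +0.2783]
  T[1,:] = [-0.0517  +0.0000  -0.1207  -0.2414  +0.3621]
  T[2,:] = [-0.1700  -0.0500  +0.0000  -0.3400  -0.2200]
  T[3,:] = [+0.1481  +0.0926  -0.3519  +0.0000  +0.5556]
  T[4,:] = [+0.1250  -0.4167  +0.3750  +0.6667  +0.0000]
|roots of det(T-λI)|: 0.7010, 0.4671, 0.2567, 0.2567, 0.1072.
spectral radius ρ = 0.7010; 0.7010 < 1: convergent.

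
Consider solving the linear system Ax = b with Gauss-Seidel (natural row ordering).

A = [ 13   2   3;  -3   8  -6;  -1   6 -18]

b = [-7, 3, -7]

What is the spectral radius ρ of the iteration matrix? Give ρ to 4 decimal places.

Write A = D+L+U with D = diag(13, 8, -18).
Gauss-Seidel: T = -(D+L)⁻¹U, row 0 first, T[0,2] = -(3)/(13) = -0.2308; later rows by forward substitution.
  T[0,:] = [+0.0000  -0.1538  -0.2308]
  T[1,:] = [+0.0000  -0.0577  +0.6635]
  T[2,:] = [+0.0000  -0.0107  +0.2340]
|λ(T)| sorted: 0.2072, 0.0309, 0.0000.
ρ = 0.2072; 0.2072 < 1 ⇒ converges.

0.2072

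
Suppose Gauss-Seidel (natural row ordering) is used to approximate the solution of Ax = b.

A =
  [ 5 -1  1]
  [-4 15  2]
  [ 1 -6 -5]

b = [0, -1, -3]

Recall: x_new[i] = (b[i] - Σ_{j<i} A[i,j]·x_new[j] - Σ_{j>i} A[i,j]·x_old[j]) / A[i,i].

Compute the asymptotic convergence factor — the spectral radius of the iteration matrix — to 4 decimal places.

Let D = diag(5, 15, -5); L, U the strict triangles.
Gauss-Seidel: T = -(D+L)⁻¹U, row 0 first, T[0,2] = -(1)/(5) = -0.2000; later rows by forward substitution.
  T[0,:] = [+0.0000, +0.2000, -0.2000]
  T[1,:] = [+0.0000, +0.0533, -0.1867]
  T[2,:] = [+0.0000, -0.0240, +0.1840]
|roots of det(T-λI)|: 0.2122, 0.0251, 0.0000.
ρ = 0.2122; 0.2122 < 1 ⇒ converges.

0.2122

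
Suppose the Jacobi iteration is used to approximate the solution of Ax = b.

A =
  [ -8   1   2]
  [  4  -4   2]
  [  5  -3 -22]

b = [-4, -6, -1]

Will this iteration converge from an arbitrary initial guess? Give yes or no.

Diagonal D = diag(-8, -4, -22); L, U strict lower/upper.
Jacobi T = -D⁻¹(L+U): T[1,2] = -(2)/(-4) = +0.5000; T[1,1] = 0.
  T[0,:] = [+0.0000  +0.1250  +0.2500]
  T[1,:] = [+1.0000  +0.0000  +0.5000]
  T[2,:] = [+0.2273  -0.1364  +0.0000]
|eigenvalues of T|: 0.4036, 0.2220, 0.2220.
spectral radius ρ = 0.4036; 0.4036 < 1, so it converges for any x₀.

yes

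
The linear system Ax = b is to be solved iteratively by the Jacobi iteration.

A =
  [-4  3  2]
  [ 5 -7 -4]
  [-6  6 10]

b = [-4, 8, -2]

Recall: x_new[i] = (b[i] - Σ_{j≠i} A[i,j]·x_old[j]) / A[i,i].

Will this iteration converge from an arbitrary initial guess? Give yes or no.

no

Let D = diag(-4, -7, 10); L, U the strict triangles.
Jacobi: T = -D⁻¹(L+U), T[0,1] = -(3)/(-4) = +0.7500; T[0,0] = 0.
  T[0,:] = [+0.0000 +0.7500 +0.5000]
  T[1,:] = [+0.7143 +0.0000 -0.5714]
  T[2,:] = [+0.6000 -0.6000 +0.0000]
eigenvalue magnitudes: 1.2476, 0.7298, 0.5178.
ρ = 1.2476; 1.2476 > 1 ⇒ diverges.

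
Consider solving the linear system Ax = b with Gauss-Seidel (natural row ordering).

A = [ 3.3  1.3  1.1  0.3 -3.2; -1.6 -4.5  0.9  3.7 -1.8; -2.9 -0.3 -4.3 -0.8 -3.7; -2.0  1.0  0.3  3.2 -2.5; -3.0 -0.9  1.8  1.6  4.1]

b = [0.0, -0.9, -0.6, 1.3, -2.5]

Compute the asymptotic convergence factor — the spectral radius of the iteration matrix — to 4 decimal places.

1.2202

Write A = D+L+U with D = diag(3.3, -4.5, -4.3, 3.2, 4.1).
GS T = -(D+L)⁻¹U: row 0 first, T[0,1] = -(1.3)/(3.3) = -0.3939; later rows by forward substitution.
  T[0,:] = [+0.0000 -0.3939 -0.3333 -0.0909 +0.9697]
  T[1,:] = [+0.0000 +0.1401 +0.3185 +0.8545 -0.7448]
  T[2,:] = [+0.0000 +0.2559 +0.2026 -0.1844 -1.4625]
  T[3,:] = [+0.0000 -0.3140 -0.3269 -0.3066 +1.7572]
  T[4,:] = [+0.0000 -0.2473 -0.1354 +0.3216 +0.5024]
|λ(T)| sorted: 1.2202, 0.7566, 0.0953, 0.0953, 0.0000.
ρ(T) = max|λ| = 1.2202; 1.2202 > 1, so it fails to converge.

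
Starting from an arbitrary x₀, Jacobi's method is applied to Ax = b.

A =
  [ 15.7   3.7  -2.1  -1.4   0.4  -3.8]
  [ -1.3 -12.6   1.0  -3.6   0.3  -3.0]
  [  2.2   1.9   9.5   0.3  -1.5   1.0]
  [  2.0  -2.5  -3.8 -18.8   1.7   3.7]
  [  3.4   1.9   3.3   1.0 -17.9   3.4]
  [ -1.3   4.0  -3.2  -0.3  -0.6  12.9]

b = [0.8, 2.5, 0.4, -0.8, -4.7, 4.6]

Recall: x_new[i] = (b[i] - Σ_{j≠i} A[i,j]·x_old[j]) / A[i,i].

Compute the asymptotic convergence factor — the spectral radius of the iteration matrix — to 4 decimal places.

A = D + L + U where D = diag(15.7, -12.6, 9.5, -18.8, -17.9, 12.9).
Jacobi T = -D⁻¹(L+U): T[4,5] = -(3.4)/(-17.9) = +0.1899; T[4,4] = 0.
  T[0,:] = [+0.0000 -0.2357 +0.1338 +0.0892 -0.0255 +0.2420]
  T[1,:] = [-0.1032 +0.0000 +0.0794 -0.2857 +0.0238 -0.2381]
  T[2,:] = [-0.2316 -0.2000 +0.0000 -0.0316 +0.1579 -0.1053]
  T[3,:] = [+0.1064 -0.1330 -0.2021 +0.0000 +0.0904 +0.1968]
  T[4,:] = [+0.1899 +0.1061 +0.1844 +0.0559 +0.0000 +0.1899]
  T[5,:] = [+0.1008 -0.3101 +0.2481 +0.0233 +0.0465 +0.0000]
moduli |λ_i(T)| = 0.5259, 0.3366, 0.2963, 0.2963, 0.1857, 0.1543.
spectral radius ρ = 0.5259; 0.5259 < 1, so it converges for any x₀.

0.5259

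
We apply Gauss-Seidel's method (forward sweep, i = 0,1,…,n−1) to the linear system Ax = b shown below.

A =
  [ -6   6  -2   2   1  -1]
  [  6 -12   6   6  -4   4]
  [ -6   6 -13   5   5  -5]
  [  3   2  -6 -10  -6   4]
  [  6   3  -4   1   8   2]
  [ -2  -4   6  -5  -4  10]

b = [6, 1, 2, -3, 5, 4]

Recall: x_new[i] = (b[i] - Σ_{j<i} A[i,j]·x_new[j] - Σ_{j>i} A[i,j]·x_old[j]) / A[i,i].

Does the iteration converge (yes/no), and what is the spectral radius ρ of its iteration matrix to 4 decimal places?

no, ρ = 1.5755

Diagonal D = diag(-6, -12, -13, -10, 8, 10); L, U strict lower/upper.
T_GS = -(D+L)⁻¹U: row 0 first, T[0,4] = -(1)/(-6) = +0.1667; later rows by forward substitution.
  T[0,:] = [+0.0000, +1.0000, -0.3333, +0.3333, +0.1667, -0.1667]
  T[1,:] = [+0.0000, +0.5000, +0.3333, +0.6667, -0.2500, +0.2500]
  T[2,:] = [+0.0000, -0.2308, +0.3077, +0.5385, +0.1923, -0.1923]
  T[3,:] = [+0.0000, +0.5385, -0.2179, -0.0897, -0.7154, +0.5154]
  T[4,:] = [+0.0000, -1.1202, +0.3061, -0.2196, +0.1543, -0.3793]
  T[5,:] = [+0.0000, +0.3596, -0.1045, -0.1224, -0.4780, +0.2880]
|λ(T)| sorted: 1.5755, 0.4121, 0.4121, 0.2955, 0.0730, 0.0000.
spectral radius ρ = 1.5755; 1.5755 > 1, so it fails to converge.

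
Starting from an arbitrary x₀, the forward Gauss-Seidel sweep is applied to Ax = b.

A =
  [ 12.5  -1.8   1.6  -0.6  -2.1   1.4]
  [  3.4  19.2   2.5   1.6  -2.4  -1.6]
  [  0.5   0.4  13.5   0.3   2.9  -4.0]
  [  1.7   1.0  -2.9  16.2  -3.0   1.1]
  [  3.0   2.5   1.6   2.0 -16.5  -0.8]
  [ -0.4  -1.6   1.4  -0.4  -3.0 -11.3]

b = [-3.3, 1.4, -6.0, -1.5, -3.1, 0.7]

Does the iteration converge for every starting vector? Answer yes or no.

Diagonal D = diag(12.5, 19.2, 13.5, 16.2, -16.5, -11.3); L, U strict lower/upper.
GS T = -(D+L)⁻¹U: row 0 first, T[0,3] = -(-0.6)/(12.5) = +0.0480; later rows by forward substitution.
  T[0,:] = [+0.0000 +0.1440 -0.1280 +0.0480 +0.1680 -0.1120]
  T[1,:] = [+0.0000 -0.0255 -0.1075 -0.0918 +0.0953 +0.1032]
  T[2,:] = [+0.0000 -0.0046 +0.0079 -0.0213 -0.2239 +0.2974]
  T[3,:] = [+0.0000 -0.0144 +0.0215 -0.0032 +0.1216 -0.0093]
  T[4,:] = [+0.0000 +0.0201 -0.0362 -0.0076 +0.0380 -0.0255]
  T[5,:] = [+0.0000 -0.0069 +0.0296 +0.0108 -0.0616 +0.0333]
|eigenvalues of T|: 0.1906, 0.0818, 0.0346, 0.0346, 0.0071, 0.0000.
ρ(T) = max|λ| = 0.1906; 0.1906 < 1 ⇒ converges.

yes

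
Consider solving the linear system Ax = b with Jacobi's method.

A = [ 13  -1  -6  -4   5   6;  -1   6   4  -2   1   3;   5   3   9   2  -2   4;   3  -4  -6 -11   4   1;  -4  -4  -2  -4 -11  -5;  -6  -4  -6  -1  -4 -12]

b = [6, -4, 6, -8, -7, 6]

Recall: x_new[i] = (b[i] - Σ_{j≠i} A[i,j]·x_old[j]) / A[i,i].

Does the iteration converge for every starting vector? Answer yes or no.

no

Write A = D+L+U with D = diag(13, 6, 9, -11, -11, -12).
T_J = -D⁻¹(L+U): T[3,0] = -(3)/(-11) = +0.2727; T[3,3] = 0.
  T[0,:] = [+0.0000 +0.0769 +0.4615 +0.3077 -0.3846 -0.4615]
  T[1,:] = [+0.1667 +0.0000 -0.6667 +0.3333 -0.1667 -0.5000]
  T[2,:] = [-0.5556 -0.3333 +0.0000 -0.2222 +0.2222 -0.4444]
  T[3,:] = [+0.2727 -0.3636 -0.5455 +0.0000 +0.3636 +0.0909]
  T[4,:] = [-0.3636 -0.3636 -0.1818 -0.3636 +0.0000 -0.4545]
  T[5,:] = [-0.5000 -0.3333 -0.5000 -0.0833 -0.3333 +0.0000]
|λ(T)| sorted: 1.1346, 0.5815, 0.5815, 0.5043, 0.4807, 0.4807.
spectral radius ρ = 1.1346; 1.1346 > 1: divergent.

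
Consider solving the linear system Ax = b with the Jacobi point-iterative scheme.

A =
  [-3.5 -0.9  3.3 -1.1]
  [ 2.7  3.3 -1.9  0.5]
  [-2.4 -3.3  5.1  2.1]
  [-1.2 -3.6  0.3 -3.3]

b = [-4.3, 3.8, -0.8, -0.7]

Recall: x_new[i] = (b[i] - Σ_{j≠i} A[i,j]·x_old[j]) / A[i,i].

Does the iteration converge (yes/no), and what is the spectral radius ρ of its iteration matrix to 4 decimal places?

no, ρ = 1.2010

Split A = D + L + U, D = diag(-3.5, 3.3, 5.1, -3.3).
Jacobi T = -D⁻¹(L+U): T[2,0] = -(-2.4)/(5.1) = +0.4706; T[2,2] = 0.
  T[0,:] = [+0.0000  -0.2571  +0.9429  -0.3143]
  T[1,:] = [-0.8182  +0.0000  +0.5758  -0.1515]
  T[2,:] = [+0.4706  +0.6471  +0.0000  -0.4118]
  T[3,:] = [-0.3636  -1.0909  +0.0909  +0.0000]
eigenvalue magnitudes: 1.2010, 0.8675, 0.8675, 0.3689.
spectral radius ρ = 1.2010; 1.2010 > 1 ⇒ diverges.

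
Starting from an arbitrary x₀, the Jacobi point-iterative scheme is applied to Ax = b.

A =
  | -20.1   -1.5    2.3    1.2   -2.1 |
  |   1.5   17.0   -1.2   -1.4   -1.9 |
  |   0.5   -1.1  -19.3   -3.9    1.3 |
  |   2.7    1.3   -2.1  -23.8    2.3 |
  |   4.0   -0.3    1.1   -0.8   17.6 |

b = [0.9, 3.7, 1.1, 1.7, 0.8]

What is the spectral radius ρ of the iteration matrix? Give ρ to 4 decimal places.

Diagonal D = diag(-20.1, 17, -19.3, -23.8, 17.6); L, U strict lower/upper.
T_J = -D⁻¹(L+U): T[4,1] = -(-0.3)/(17.6) = +0.0170; T[4,4] = 0.
  T[0,:] = [+0.0000, -0.0746, +0.1144, +0.0597, -0.1045]
  T[1,:] = [-0.0882, +0.0000, +0.0706, +0.0824, +0.1118]
  T[2,:] = [+0.0259, -0.0570, +0.0000, -0.2021, +0.0674]
  T[3,:] = [+0.1134, +0.0546, -0.0882, +0.0000, +0.0966]
  T[4,:] = [-0.2273, +0.0170, -0.0625, +0.0455, +0.0000]
eigenvalue magnitudes: 0.2829, 0.2285, 0.0949, 0.0949, 0.0782.
ρ(T) = max|λ| = 0.2829; 0.2829 < 1 ⇒ converges.

0.2829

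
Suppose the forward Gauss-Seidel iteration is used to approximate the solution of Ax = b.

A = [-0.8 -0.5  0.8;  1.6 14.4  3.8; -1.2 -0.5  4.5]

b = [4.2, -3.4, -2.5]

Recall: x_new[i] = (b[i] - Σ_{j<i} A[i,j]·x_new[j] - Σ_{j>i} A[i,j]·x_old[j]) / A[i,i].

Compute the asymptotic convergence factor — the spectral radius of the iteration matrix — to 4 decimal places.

0.4035

Write A = D+L+U with D = diag(-0.8, 14.4, 4.5).
GS T = -(D+L)⁻¹U: row 0 first, T[0,2] = -(0.8)/(-0.8) = +1.0000; later rows by forward substitution.
  T[0,:] = [+0.0000, -0.6250, +1.0000]
  T[1,:] = [+0.0000, +0.0694, -0.3750]
  T[2,:] = [+0.0000, -0.1590, +0.2250]
|roots of det(T-λI)|: 0.4035, 0.1090, 0.0000.
ρ(T) = max|λ| = 0.4035; 0.4035 < 1: convergent.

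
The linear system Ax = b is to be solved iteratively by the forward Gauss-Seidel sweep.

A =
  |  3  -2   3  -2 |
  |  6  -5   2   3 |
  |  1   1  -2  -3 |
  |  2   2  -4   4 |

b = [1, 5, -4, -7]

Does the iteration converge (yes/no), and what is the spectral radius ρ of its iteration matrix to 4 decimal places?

Write A = D+L+U with D = diag(3, -5, -2, 4).
GS T = -(D+L)⁻¹U: row 0 first, T[0,2] = -(3)/(3) = -1.0000; later rows by forward substitution.
  T[0,:] = [+0.0000, +0.6667, -1.0000, +0.6667]
  T[1,:] = [+0.0000, +0.8000, -0.8000, +1.4000]
  T[2,:] = [+0.0000, +0.7333, -0.9000, -0.4667]
  T[3,:] = [+0.0000, +0.0000, +0.0000, -1.5000]
|λ(T)| sorted: 1.5000, 0.4186, 0.3186, 0.0000.
ρ(T) = max|λ| = 1.5000; 1.5000 > 1: divergent.

no, ρ = 1.5000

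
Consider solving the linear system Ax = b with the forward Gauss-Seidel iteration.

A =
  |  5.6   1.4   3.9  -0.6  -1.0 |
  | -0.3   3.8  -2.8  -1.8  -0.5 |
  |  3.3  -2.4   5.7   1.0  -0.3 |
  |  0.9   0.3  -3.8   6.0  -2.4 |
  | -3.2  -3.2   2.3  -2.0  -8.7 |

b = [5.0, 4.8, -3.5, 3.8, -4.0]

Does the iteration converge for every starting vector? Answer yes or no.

Diagonal D = diag(5.6, 3.8, 5.7, 6, -8.7); L, U strict lower/upper.
GS T = -(D+L)⁻¹U: row 0 first, T[0,3] = -(-0.6)/(5.6) = +0.1071; later rows by forward substitution.
  T[0,:] = [+0.0000, -0.2500, -0.6964, +0.1071, +0.1786]
  T[1,:] = [+0.0000, -0.0197, +0.6819, +0.4821, +0.1457]
  T[2,:] = [+0.0000, +0.1364, +0.6903, -0.0345, +0.0106]
  T[3,:] = [+0.0000, +0.1249, +0.5076, -0.0620, +0.3726]
  T[4,:] = [+0.0000, +0.1066, +0.0712, -0.2116, -0.2021]
|roots of det(T-λI)|: 0.8331, 0.3542, 0.3542, 0.0455, 0.0000.
spectral radius ρ = 0.8331; 0.8331 < 1, so it converges for any x₀.

yes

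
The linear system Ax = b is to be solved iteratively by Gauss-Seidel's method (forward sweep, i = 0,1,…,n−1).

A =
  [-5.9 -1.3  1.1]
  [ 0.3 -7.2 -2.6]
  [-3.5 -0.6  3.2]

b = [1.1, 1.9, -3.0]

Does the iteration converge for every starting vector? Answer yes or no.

yes

Let D = diag(-5.9, -7.2, 3.2); L, U the strict triangles.
T_GS = -(D+L)⁻¹U: row 0 first, T[0,1] = -(-1.3)/(-5.9) = -0.2203; later rows by forward substitution.
  T[0,:] = [+0.0000  -0.2203  +0.1864]
  T[1,:] = [+0.0000  -0.0092  -0.3533]
  T[2,:] = [+0.0000  -0.2427  +0.1377]
|λ(T)| sorted: 0.3662, 0.2377, 0.0000.
ρ(T) = max|λ| = 0.3662; 0.3662 < 1: convergent.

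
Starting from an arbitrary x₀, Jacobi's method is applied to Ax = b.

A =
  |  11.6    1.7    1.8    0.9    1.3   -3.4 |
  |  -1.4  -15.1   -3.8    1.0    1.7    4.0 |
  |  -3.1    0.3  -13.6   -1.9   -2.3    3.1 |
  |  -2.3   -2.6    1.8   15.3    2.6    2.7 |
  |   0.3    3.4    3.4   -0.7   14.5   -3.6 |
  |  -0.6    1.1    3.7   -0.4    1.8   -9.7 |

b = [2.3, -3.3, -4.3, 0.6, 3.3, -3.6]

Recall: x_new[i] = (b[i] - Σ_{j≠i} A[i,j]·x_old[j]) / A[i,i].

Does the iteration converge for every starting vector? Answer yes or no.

Write A = D+L+U with D = diag(11.6, -15.1, -13.6, 15.3, 14.5, -9.7).
T_J = -D⁻¹(L+U): T[2,4] = -(-2.3)/(-13.6) = -0.1691; T[2,2] = 0.
  T[0,:] = [+0.0000  -0.1466  -0.1552  -0.0776  -0.1121  +0.2931]
  T[1,:] = [-0.0927  +0.0000  -0.2517  +0.0662  +0.1126  +0.2649]
  T[2,:] = [-0.2279  +0.0221  +0.0000  -0.1397  -0.1691  +0.2279]
  T[3,:] = [+0.1503  +0.1699  -0.1176  +0.0000  -0.1699  -0.1765]
  T[4,:] = [-0.0207  -0.2345  -0.2345  +0.0483  +0.0000  +0.2483]
  T[5,:] = [-0.0619  +0.1134  +0.3814  -0.0412  +0.1856  +0.0000]
|roots of det(T-λI)|: 0.6210, 0.2378, 0.2378, 0.1339, 0.1199, 0.1199.
ρ = 0.6210; 0.6210 < 1: convergent.

yes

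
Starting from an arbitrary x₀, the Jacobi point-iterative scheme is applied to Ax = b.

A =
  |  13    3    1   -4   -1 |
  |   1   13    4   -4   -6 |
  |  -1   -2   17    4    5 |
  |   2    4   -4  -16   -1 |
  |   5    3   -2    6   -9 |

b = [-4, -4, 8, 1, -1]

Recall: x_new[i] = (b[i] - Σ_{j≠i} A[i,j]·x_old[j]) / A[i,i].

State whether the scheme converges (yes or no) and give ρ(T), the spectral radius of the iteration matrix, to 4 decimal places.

Split A = D + L + U, D = diag(13, 13, 17, -16, -9).
T_J = -D⁻¹(L+U): T[4,1] = -(3)/(-9) = +0.3333; T[4,4] = 0.
  T[0,:] = [+0.0000, -0.2308, -0.0769, +0.3077, +0.0769]
  T[1,:] = [-0.0769, +0.0000, -0.3077, +0.3077, +0.4615]
  T[2,:] = [+0.0588, +0.1176, +0.0000, -0.2353, -0.2941]
  T[3,:] = [+0.1250, +0.2500, -0.2500, +0.0000, -0.0625]
  T[4,:] = [+0.5556, +0.3333, -0.2222, +0.6667, +0.0000]
moduli |λ_i(T)| = 0.6989, 0.4672, 0.1941, 0.0371, 0.0371.
ρ = 0.6989; 0.6989 < 1, so it converges for any x₀.

yes, ρ = 0.6989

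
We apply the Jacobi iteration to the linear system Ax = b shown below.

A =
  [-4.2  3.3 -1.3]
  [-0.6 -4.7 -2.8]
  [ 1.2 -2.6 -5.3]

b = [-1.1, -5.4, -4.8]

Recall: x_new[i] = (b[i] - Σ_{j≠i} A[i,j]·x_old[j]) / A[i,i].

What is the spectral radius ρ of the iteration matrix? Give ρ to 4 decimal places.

A = D + L + U where D = diag(-4.2, -4.7, -5.3).
T_J = -D⁻¹(L+U): T[1,0] = -(-0.6)/(-4.7) = -0.1277; T[1,1] = 0.
  T[0,:] = [+0.0000  +0.7857  -0.3095]
  T[1,:] = [-0.1277  +0.0000  -0.5957]
  T[2,:] = [+0.2264  -0.4906  +0.0000]
|λ(T)| sorted: 0.5811, 0.4645, 0.4645.
ρ(T) = max|λ| = 0.5811; 0.5811 < 1 ⇒ converges.

0.5811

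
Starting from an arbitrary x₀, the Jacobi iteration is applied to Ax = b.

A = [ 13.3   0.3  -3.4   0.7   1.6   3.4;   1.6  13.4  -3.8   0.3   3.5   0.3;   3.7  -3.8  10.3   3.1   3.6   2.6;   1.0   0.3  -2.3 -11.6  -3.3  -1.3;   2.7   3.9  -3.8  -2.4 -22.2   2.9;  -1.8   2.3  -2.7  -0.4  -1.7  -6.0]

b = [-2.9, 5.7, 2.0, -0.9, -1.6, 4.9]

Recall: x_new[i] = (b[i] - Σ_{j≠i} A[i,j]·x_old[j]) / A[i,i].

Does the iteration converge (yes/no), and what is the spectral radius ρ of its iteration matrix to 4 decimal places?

Diagonal D = diag(13.3, 13.4, 10.3, -11.6, -22.2, -6); L, U strict lower/upper.
T_J = -D⁻¹(L+U): T[0,4] = -(1.6)/(13.3) = -0.1203; T[0,0] = 0.
  T[0,:] = [+0.0000 -0.0226 +0.2556 -0.0526 -0.1203 -0.2556]
  T[1,:] = [-0.1194 +0.0000 +0.2836 -0.0224 -0.2612 -0.0224]
  T[2,:] = [-0.3592 +0.3689 +0.0000 -0.3010 -0.3495 -0.2524]
  T[3,:] = [+0.0862 +0.0259 -0.1983 +0.0000 -0.2845 -0.1121]
  T[4,:] = [+0.1216 +0.1757 -0.1712 -0.1081 +0.0000 +0.1306]
  T[5,:] = [-0.3000 +0.3833 -0.4500 -0.0667 -0.2833 +0.0000]
|λ(T)| sorted: 0.6489, 0.3715, 0.3715, 0.2184, 0.2184, 0.1317.
spectral radius ρ = 0.6489; 0.6489 < 1 ⇒ converges.

yes, ρ = 0.6489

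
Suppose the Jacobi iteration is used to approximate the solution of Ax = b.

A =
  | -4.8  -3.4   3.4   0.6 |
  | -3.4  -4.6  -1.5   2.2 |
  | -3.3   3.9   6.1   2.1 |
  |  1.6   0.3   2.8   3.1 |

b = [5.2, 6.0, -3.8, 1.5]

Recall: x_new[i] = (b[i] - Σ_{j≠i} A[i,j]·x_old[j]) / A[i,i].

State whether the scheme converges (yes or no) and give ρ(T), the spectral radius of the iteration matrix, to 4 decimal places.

no, ρ = 1.4326

Split A = D + L + U, D = diag(-4.8, -4.6, 6.1, 3.1).
Jacobi: T = -D⁻¹(L+U), T[0,1] = -(-3.4)/(-4.8) = -0.7083; T[0,0] = 0.
  T[0,:] = [+0.0000  -0.7083  +0.7083  +0.1250]
  T[1,:] = [-0.7391  +0.0000  -0.3261  +0.4783]
  T[2,:] = [+0.5410  -0.6393  +0.0000  -0.3443]
  T[3,:] = [-0.5161  -0.0968  -0.9032  +0.0000]
|eigenvalues of T|: 1.4326, 0.7366, 0.7366, 0.1519.
ρ = 1.4326; 1.4326 > 1 ⇒ diverges.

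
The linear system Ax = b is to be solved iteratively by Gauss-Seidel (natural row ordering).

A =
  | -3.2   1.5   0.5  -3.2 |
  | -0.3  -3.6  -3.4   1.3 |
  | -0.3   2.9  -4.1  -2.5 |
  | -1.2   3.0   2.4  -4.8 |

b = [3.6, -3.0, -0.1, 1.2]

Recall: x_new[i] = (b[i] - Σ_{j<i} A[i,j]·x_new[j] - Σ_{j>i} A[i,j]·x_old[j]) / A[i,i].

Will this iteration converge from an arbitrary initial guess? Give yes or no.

Write A = D+L+U with D = diag(-3.2, -3.6, -4.1, -4.8).
Gauss-Seidel: T = -(D+L)⁻¹U, row 0 first, T[0,3] = -(-3.2)/(-3.2) = -1.0000; later rows by forward substitution.
  T[0,:] = [+0.0000, +0.4688, +0.1562, -1.0000]
  T[1,:] = [+0.0000, -0.0391, -0.9575, +0.4444]
  T[2,:] = [+0.0000, -0.0619, -0.6887, -0.2222]
  T[3,:] = [+0.0000, -0.1726, -0.9818, +0.4167]
moduli |λ_i(T)| = 0.9139, 0.4318, 0.1710, 0.0000.
ρ(T) = max|λ| = 0.9139; 0.9139 < 1, so it converges for any x₀.

yes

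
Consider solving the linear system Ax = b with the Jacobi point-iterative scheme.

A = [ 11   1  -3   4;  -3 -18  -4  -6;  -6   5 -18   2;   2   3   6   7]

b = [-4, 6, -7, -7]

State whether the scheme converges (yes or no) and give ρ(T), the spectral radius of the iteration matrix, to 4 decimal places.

Write A = D+L+U with D = diag(11, -18, -18, 7).
T_J = -D⁻¹(L+U): T[0,2] = -(-3)/(11) = +0.2727; T[0,0] = 0.
  T[0,:] = [+0.0000 -0.0909 +0.2727 -0.3636]
  T[1,:] = [-0.1667 +0.0000 -0.2222 -0.3333]
  T[2,:] = [-0.3333 +0.2778 +0.0000 +0.1111]
  T[3,:] = [-0.2857 -0.4286 -0.8571 +0.0000]
eigenvalue magnitudes: 0.5319, 0.4496, 0.4496, 0.3288.
spectral radius ρ = 0.5319; 0.5319 < 1: convergent.

yes, ρ = 0.5319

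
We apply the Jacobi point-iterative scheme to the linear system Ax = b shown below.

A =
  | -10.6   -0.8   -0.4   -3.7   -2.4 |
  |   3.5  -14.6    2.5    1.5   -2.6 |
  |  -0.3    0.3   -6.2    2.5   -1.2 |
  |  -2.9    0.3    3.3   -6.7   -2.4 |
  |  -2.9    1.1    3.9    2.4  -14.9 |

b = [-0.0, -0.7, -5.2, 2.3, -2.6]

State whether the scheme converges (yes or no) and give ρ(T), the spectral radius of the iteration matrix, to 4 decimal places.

yes, ρ = 0.6012

Split A = D + L + U, D = diag(-10.6, -14.6, -6.2, -6.7, -14.9).
Jacobi: T = -D⁻¹(L+U), T[1,0] = -(3.5)/(-14.6) = +0.2397; T[1,1] = 0.
  T[0,:] = [+0.0000  -0.0755  -0.0377  -0.3491  -0.2264]
  T[1,:] = [+0.2397  +0.0000  +0.1712  +0.1027  -0.1781]
  T[2,:] = [-0.0484  +0.0484  +0.0000  +0.4032  -0.1935]
  T[3,:] = [-0.4328  +0.0448  +0.4925  +0.0000  -0.3582]
  T[4,:] = [-0.1946  +0.0738  +0.2617  +0.1611  +0.0000]
|λ(T)| sorted: 0.6012, 0.3619, 0.1647, 0.1647, 0.0688.
ρ = 0.6012; 0.6012 < 1 ⇒ converges.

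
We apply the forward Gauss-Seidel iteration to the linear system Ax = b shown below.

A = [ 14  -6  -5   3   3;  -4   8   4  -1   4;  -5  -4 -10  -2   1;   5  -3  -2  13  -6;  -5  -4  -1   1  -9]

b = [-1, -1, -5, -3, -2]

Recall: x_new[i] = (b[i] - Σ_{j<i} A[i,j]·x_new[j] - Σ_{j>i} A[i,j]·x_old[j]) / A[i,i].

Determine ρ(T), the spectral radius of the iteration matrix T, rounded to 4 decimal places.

0.8501

Diagonal D = diag(14, 8, -10, 13, -9); L, U strict lower/upper.
GS T = -(D+L)⁻¹U: row 0 first, T[0,4] = -(3)/(14) = -0.2143; later rows by forward substitution.
  T[0,:] = [+0.0000, +0.4286, +0.3571, -0.2143, -0.2143]
  T[1,:] = [+0.0000, +0.2143, -0.3214, +0.0179, -0.6071]
  T[2,:] = [+0.0000, -0.3000, -0.0500, -0.1000, +0.4500]
  T[3,:] = [+0.0000, -0.1615, -0.2192, +0.0712, +0.4731]
  T[4,:] = [+0.0000, -0.3179, -0.0744, +0.1301, +0.3915]
|eigenvalues of T|: 0.8501, 0.2361, 0.2340, 0.2340, 0.0000.
ρ = 0.8501; 0.8501 < 1: convergent.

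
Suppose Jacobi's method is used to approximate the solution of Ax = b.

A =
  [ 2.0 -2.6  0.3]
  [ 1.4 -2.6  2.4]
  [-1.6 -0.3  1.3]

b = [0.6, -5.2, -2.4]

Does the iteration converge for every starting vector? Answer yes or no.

A = D + L + U where D = diag(2, -2.6, 1.3).
Jacobi T = -D⁻¹(L+U): T[0,1] = -(-2.6)/(2) = +1.3000; T[0,0] = 0.
  T[0,:] = [+0.0000 +1.3000 -0.1500]
  T[1,:] = [+0.5385 +0.0000 +0.9231]
  T[2,:] = [+1.2308 +0.2308 +0.0000]
|eigenvalues of T|: 1.3460, 1.0409, 1.0409.
spectral radius ρ = 1.3460; 1.3460 > 1: divergent.

no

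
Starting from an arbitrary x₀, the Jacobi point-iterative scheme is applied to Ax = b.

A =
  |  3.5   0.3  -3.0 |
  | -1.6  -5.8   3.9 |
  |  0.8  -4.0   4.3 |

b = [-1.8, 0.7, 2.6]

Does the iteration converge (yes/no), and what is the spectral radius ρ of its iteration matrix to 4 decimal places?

yes, ρ = 0.8567

A = D + L + U where D = diag(3.5, -5.8, 4.3).
Jacobi: T = -D⁻¹(L+U), T[2,1] = -(-4)/(4.3) = +0.9302; T[2,2] = 0.
  T[0,:] = [+0.0000, -0.0857, +0.8571]
  T[1,:] = [-0.2759, +0.0000, +0.6724]
  T[2,:] = [-0.1860, +0.9302, +0.0000]
eigenvalue magnitudes: 0.8567, 0.4942, 0.4942.
spectral radius ρ = 0.8567; 0.8567 < 1, so it converges for any x₀.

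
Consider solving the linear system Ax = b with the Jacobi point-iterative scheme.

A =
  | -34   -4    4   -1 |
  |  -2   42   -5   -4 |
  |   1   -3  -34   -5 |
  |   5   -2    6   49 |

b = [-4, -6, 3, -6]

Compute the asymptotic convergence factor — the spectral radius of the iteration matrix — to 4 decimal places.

Let D = diag(-34, 42, -34, 49); L, U the strict triangles.
Jacobi: T = -D⁻¹(L+U), T[0,3] = -(-1)/(-34) = -0.0294; T[0,0] = 0.
  T[0,:] = [+0.0000  -0.1176  +0.1176  -0.0294]
  T[1,:] = [+0.0476  +0.0000  +0.1190  +0.0952]
  T[2,:] = [+0.0294  -0.0882  +0.0000  -0.1471]
  T[3,:] = [-0.1020  +0.0408  -0.1224  +0.0000]
|eigenvalues of T|: 0.1632, 0.1208, 0.1208, 0.0012.
ρ = 0.1632; 0.1632 < 1: convergent.

0.1632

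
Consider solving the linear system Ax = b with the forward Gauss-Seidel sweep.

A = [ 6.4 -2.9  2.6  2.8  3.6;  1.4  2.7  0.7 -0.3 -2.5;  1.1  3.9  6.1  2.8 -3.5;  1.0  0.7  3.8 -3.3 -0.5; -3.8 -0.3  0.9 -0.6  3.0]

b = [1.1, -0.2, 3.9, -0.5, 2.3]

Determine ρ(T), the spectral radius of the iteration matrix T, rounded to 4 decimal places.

Diagonal D = diag(6.4, 2.7, 6.1, -3.3, 3); L, U strict lower/upper.
GS T = -(D+L)⁻¹U: row 0 first, T[0,1] = -(-2.9)/(6.4) = +0.4531; later rows by forward substitution.
  T[0,:] = [+0.0000 +0.4531 -0.4062 -0.4375 -0.5625]
  T[1,:] = [+0.0000 -0.2350 -0.0486 +0.3380 +1.2176]
  T[2,:] = [+0.0000 +0.0685 +0.1043 -0.5962 -0.1033]
  T[3,:] = [+0.0000 +0.1664 -0.0133 -0.7474 -0.1826]
  T[4,:] = [+0.0000 +0.5632 -0.5534 -0.4910 -0.5963]
|eigenvalues of T|: 1.5465, 0.4501, 0.4138, 0.0359, 0.0000.
ρ = 1.5465; 1.5465 > 1 ⇒ diverges.

1.5465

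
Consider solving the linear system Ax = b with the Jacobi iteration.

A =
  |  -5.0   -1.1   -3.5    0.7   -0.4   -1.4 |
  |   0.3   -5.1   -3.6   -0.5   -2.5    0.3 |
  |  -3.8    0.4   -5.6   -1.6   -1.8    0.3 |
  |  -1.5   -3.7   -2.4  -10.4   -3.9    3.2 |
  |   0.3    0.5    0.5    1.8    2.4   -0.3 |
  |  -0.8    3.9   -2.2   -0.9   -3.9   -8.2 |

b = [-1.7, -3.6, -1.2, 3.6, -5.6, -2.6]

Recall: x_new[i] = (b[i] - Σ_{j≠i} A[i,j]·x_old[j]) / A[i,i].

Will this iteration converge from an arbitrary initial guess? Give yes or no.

Diagonal D = diag(-5, -5.1, -5.6, -10.4, 2.4, -8.2); L, U strict lower/upper.
Jacobi T = -D⁻¹(L+U): T[1,3] = -(-0.5)/(-5.1) = -0.0980; T[1,1] = 0.
  T[0,:] = [+0.0000 -0.2200 -0.7000 +0.1400 -0.0800 -0.2800]
  T[1,:] = [+0.0588 +0.0000 -0.7059 -0.0980 -0.4902 +0.0588]
  T[2,:] = [-0.6786 +0.0714 +0.0000 -0.2857 -0.3214 +0.0536]
  T[3,:] = [-0.1442 -0.3558 -0.2308 +0.0000 -0.3750 +0.3077]
  T[4,:] = [-0.1250 -0.2083 -0.2083 -0.7500 +0.0000 +0.1250]
  T[5,:] = [-0.0976 +0.4756 -0.2683 -0.1098 -0.4756 +0.0000]
|λ(T)| sorted: 1.1200, 0.5754, 0.5754, 0.5689, 0.3138, 0.0214.
ρ(T) = max|λ| = 1.1200; 1.1200 > 1: divergent.

no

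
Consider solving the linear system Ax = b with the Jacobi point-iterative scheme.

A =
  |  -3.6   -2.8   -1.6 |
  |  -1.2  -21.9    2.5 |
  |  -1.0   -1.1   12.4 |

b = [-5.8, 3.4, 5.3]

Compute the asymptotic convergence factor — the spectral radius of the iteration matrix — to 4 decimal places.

Diagonal D = diag(-3.6, -21.9, 12.4); L, U strict lower/upper.
Jacobi: T = -D⁻¹(L+U), T[2,1] = -(-1.1)/(12.4) = +0.0887; T[2,2] = 0.
  T[0,:] = [+0.0000 -0.7778 -0.4444]
  T[1,:] = [-0.0548 +0.0000 +0.1142]
  T[2,:] = [+0.0806 +0.0887 +0.0000]
moduli |λ_i(T)| = 0.2036, 0.1567, 0.1567.
spectral radius ρ = 0.2036; 0.2036 < 1: convergent.

0.2036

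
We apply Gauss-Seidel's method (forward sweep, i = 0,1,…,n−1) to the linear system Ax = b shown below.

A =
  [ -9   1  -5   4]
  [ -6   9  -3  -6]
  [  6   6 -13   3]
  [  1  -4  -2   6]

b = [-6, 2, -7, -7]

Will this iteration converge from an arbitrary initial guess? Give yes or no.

yes

Split A = D + L + U, D = diag(-9, 9, -13, 6).
GS T = -(D+L)⁻¹U: row 0 first, T[0,1] = -(1)/(-9) = +0.1111; later rows by forward substitution.
  T[0,:] = [+0.0000 +0.1111 -0.5556 +0.4444]
  T[1,:] = [+0.0000 +0.0741 -0.0370 +0.9630]
  T[2,:] = [+0.0000 +0.0855 -0.2735 +0.8803]
  T[3,:] = [+0.0000 +0.0594 -0.0233 +0.8613]
moduli |λ_i(T)| = 0.9085, 0.2527, 0.0062, 0.0000.
ρ = 0.9085; 0.9085 < 1: convergent.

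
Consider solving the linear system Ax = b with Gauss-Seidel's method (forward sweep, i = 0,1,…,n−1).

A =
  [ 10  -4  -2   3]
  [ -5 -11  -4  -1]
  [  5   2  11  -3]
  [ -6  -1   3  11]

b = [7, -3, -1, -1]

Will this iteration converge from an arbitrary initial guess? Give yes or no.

yes

Diagonal D = diag(10, -11, 11, 11); L, U strict lower/upper.
T_GS = -(D+L)⁻¹U: row 0 first, T[0,2] = -(-2)/(10) = +0.2000; later rows by forward substitution.
  T[0,:] = [+0.0000, +0.4000, +0.2000, -0.3000]
  T[1,:] = [+0.0000, -0.1818, -0.4545, +0.0455]
  T[2,:] = [+0.0000, -0.1488, -0.0083, +0.4008]
  T[3,:] = [+0.0000, +0.2422, +0.0700, -0.2688]
|roots of det(T-λI)|: 0.6068, 0.1888, 0.1888, 0.0000.
ρ = 0.6068; 0.6068 < 1: convergent.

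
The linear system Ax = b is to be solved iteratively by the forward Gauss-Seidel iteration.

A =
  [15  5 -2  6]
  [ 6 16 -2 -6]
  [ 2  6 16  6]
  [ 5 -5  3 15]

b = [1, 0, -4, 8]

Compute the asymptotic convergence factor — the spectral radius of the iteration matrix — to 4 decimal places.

0.5782

Split A = D + L + U, D = diag(15, 16, 16, 15).
GS T = -(D+L)⁻¹U: row 0 first, T[0,2] = -(-2)/(15) = +0.1333; later rows by forward substitution.
  T[0,:] = [+0.0000 -0.3333 +0.1333 -0.4000]
  T[1,:] = [+0.0000 +0.1250 +0.0750 +0.5250]
  T[2,:] = [+0.0000 -0.0052 -0.0448 -0.5219]
  T[3,:] = [+0.0000 +0.1538 -0.0105 +0.4127]
eigenvalue magnitudes: 0.5782, 0.1467, 0.0614, 0.0000.
ρ = 0.5782; 0.5782 < 1 ⇒ converges.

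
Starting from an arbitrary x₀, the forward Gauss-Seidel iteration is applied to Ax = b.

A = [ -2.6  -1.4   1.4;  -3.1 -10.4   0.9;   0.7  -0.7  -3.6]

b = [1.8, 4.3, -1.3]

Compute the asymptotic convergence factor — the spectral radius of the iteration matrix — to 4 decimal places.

Diagonal D = diag(-2.6, -10.4, -3.6); L, U strict lower/upper.
Gauss-Seidel: T = -(D+L)⁻¹U, row 0 first, T[0,1] = -(-1.4)/(-2.6) = -0.5385; later rows by forward substitution.
  T[0,:] = [+0.0000 -0.5385 +0.5385]
  T[1,:] = [+0.0000 +0.1605 -0.0740]
  T[2,:] = [+0.0000 -0.1359 +0.1191]
eigenvalue magnitudes: 0.2422, 0.0374, 0.0000.
ρ(T) = max|λ| = 0.2422; 0.2422 < 1 ⇒ converges.

0.2422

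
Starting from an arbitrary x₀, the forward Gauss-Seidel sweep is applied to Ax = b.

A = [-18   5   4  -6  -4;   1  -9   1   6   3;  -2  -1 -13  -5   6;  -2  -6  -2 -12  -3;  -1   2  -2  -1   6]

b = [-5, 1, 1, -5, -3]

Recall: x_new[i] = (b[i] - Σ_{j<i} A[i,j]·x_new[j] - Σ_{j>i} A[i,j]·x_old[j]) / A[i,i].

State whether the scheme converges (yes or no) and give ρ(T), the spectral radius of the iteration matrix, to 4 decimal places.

yes, ρ = 0.5051

A = D + L + U where D = diag(-18, -9, -13, -12, 6).
Gauss-Seidel: T = -(D+L)⁻¹U, row 0 first, T[0,1] = -(5)/(-18) = +0.2778; later rows by forward substitution.
  T[0,:] = [+0.0000, +0.2778, +0.2222, -0.3333, -0.2222]
  T[1,:] = [+0.0000, +0.0309, +0.1358, +0.6296, +0.3086]
  T[2,:] = [+0.0000, -0.0451, -0.0446, -0.3818, +0.4720]
  T[3,:] = [+0.0000, -0.0542, -0.0975, -0.1956, -0.4459]
  T[4,:] = [+0.0000, +0.0119, -0.0394, -0.4253, -0.0569]
|eigenvalues of T|: 0.5051, 0.3537, 0.0806, 0.0344, 0.0000.
spectral radius ρ = 0.5051; 0.5051 < 1: convergent.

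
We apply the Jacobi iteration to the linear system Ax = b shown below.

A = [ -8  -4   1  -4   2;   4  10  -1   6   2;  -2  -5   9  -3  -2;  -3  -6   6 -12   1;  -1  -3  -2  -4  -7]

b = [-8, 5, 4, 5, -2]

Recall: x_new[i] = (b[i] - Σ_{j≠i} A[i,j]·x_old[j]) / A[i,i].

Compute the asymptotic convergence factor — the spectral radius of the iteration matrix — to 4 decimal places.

1.1704

Let D = diag(-8, 10, 9, -12, -7); L, U the strict triangles.
T_J = -D⁻¹(L+U): T[3,4] = -(1)/(-12) = +0.0833; T[3,3] = 0.
  T[0,:] = [+0.0000, -0.5000, +0.1250, -0.5000, +0.2500]
  T[1,:] = [-0.4000, +0.0000, +0.1000, -0.6000, -0.2000]
  T[2,:] = [+0.2222, +0.5556, +0.0000, +0.3333, +0.2222]
  T[3,:] = [-0.2500, -0.5000, +0.5000, +0.0000, +0.0833]
  T[4,:] = [-0.1429, -0.4286, -0.2857, -0.5714, +0.0000]
|eigenvalues of T|: 1.1704, 0.5856, 0.3678, 0.3678, 0.2072.
ρ = 1.1704; 1.1704 > 1: divergent.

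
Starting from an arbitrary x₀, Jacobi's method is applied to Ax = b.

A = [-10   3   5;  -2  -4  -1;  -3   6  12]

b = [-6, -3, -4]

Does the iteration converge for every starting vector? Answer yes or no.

yes

A = D + L + U where D = diag(-10, -4, 12).
Jacobi T = -D⁻¹(L+U): T[2,0] = -(-3)/(12) = +0.2500; T[2,2] = 0.
  T[0,:] = [+0.0000  +0.3000  +0.5000]
  T[1,:] = [-0.5000  +0.0000  -0.2500]
  T[2,:] = [+0.2500  -0.5000  +0.0000]
|λ(T)| sorted: 0.5436, 0.4421, 0.4421.
spectral radius ρ = 0.5436; 0.5436 < 1: convergent.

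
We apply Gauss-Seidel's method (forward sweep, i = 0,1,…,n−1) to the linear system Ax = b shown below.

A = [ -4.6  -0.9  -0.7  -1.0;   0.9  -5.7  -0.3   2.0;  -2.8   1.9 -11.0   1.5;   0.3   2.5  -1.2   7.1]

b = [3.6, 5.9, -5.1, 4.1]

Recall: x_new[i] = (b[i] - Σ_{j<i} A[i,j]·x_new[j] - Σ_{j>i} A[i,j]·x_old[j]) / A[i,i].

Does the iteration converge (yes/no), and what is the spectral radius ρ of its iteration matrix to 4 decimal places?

Write A = D+L+U with D = diag(-4.6, -5.7, -11, 7.1).
T_GS = -(D+L)⁻¹U: row 0 first, T[0,1] = -(-0.9)/(-4.6) = -0.1957; later rows by forward substitution.
  T[0,:] = [+0.0000 -0.1957 -0.1522 -0.2174]
  T[1,:] = [+0.0000 -0.0309 -0.0767 +0.3166]
  T[2,:] = [+0.0000 +0.0445 +0.0255 +0.2464]
  T[3,:] = [+0.0000 +0.0267 +0.0377 -0.0606]
eigenvalue magnitudes: 0.1605, 0.0904, 0.0041, 0.0000.
ρ = 0.1605; 0.1605 < 1 ⇒ converges.

yes, ρ = 0.1605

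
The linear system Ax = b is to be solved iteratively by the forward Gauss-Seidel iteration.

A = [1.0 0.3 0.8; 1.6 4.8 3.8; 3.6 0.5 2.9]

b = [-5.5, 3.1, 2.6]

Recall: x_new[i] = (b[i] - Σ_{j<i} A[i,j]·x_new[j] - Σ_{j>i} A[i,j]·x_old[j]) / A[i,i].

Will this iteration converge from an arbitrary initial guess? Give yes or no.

yes

Let D = diag(1, 4.8, 2.9); L, U the strict triangles.
T_GS = -(D+L)⁻¹U: row 0 first, T[0,1] = -(0.3)/(1) = -0.3000; later rows by forward substitution.
  T[0,:] = [+0.0000, -0.3000, -0.8000]
  T[1,:] = [+0.0000, +0.1000, -0.5250]
  T[2,:] = [+0.0000, +0.3552, +1.0836]
|λ(T)| sorted: 0.8272, 0.3564, 0.0000.
spectral radius ρ = 0.8272; 0.8272 < 1: convergent.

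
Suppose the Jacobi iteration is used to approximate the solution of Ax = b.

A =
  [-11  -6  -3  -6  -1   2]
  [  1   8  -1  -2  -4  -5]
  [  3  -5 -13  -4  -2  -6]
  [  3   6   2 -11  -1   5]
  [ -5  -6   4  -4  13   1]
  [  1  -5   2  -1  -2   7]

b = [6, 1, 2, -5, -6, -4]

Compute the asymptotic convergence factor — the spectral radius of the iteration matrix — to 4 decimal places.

Split A = D + L + U, D = diag(-11, 8, -13, -11, 13, 7).
Jacobi: T = -D⁻¹(L+U), T[2,3] = -(-4)/(-13) = -0.3077; T[2,2] = 0.
  T[0,:] = [+0.0000  -0.5455  -0.2727  -0.5455  -0.0909  +0.1818]
  T[1,:] = [-0.1250  +0.0000  +0.1250  +0.2500  +0.5000  +0.6250]
  T[2,:] = [+0.2308  -0.3846  +0.0000  -0.3077  -0.1538  -0.4615]
  T[3,:] = [+0.2727  +0.5455  +0.1818  +0.0000  -0.0909  +0.4545]
  T[4,:] = [+0.3846  +0.4615  -0.3077  +0.3077  +0.0000  -0.0769]
  T[5,:] = [-0.1429  +0.7143  -0.2857  +0.1429  +0.2857  +0.0000]
|λ(T)| sorted: 1.1476, 0.8574, 0.5064, 0.5064, 0.4078, 0.4078.
ρ(T) = max|λ| = 1.1476; 1.1476 > 1 ⇒ diverges.

1.1476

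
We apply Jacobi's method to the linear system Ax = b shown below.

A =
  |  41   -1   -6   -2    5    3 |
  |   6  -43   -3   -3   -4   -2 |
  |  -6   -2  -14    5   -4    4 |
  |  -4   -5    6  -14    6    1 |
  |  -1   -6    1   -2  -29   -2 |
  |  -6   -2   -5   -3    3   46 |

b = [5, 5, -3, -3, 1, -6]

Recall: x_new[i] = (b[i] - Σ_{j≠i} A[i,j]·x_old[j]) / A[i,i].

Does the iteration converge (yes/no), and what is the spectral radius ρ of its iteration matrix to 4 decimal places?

A = D + L + U where D = diag(41, -43, -14, -14, -29, 46).
T_J = -D⁻¹(L+U): T[5,1] = -(-2)/(46) = +0.0435; T[5,5] = 0.
  T[0,:] = [+0.0000, +0.0244, +0.1463, +0.0488, -0.1220, -0.0732]
  T[1,:] = [+0.1395, +0.0000, -0.0698, -0.0698, -0.0930, -0.0465]
  T[2,:] = [-0.4286, -0.1429, +0.0000, +0.3571, -0.2857, +0.2857]
  T[3,:] = [-0.2857, -0.3571, +0.4286, +0.0000, +0.4286, +0.0714]
  T[4,:] = [-0.0345, -0.2069, +0.0345, -0.0690, +0.0000, -0.0690]
  T[5,:] = [+0.1304, +0.0435, +0.1087, +0.0652, -0.0652, +0.0000]
eigenvalue magnitudes: 0.4062, 0.2625, 0.2625, 0.1762, 0.1197, 0.1197.
spectral radius ρ = 0.4062; 0.4062 < 1, so it converges for any x₀.

yes, ρ = 0.4062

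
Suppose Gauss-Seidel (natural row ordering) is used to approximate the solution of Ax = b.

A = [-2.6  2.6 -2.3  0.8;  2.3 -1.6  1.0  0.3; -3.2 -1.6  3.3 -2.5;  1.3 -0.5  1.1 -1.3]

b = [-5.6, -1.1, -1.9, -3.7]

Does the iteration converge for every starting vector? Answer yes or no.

Let D = diag(-2.6, -1.6, 3.3, -1.3); L, U the strict triangles.
Gauss-Seidel: T = -(D+L)⁻¹U, row 0 first, T[0,1] = -(2.6)/(-2.6) = +1.0000; later rows by forward substitution.
  T[0,:] = [+0.0000, +1.0000, -0.8846, +0.3077]
  T[1,:] = [+0.0000, +1.4375, -0.6466, +0.6298]
  T[2,:] = [+0.0000, +1.6667, -1.1713, +1.3613]
  T[3,:] = [+0.0000, +1.8574, -1.6270, +1.2173]
|eigenvalues of T|: 1.1770, 0.6343, 0.6343, 0.0000.
ρ = 1.1770; 1.1770 > 1 ⇒ diverges.

no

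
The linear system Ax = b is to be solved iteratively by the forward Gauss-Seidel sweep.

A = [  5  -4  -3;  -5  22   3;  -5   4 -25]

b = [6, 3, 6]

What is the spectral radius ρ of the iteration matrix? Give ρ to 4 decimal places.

Diagonal D = diag(5, 22, -25); L, U strict lower/upper.
Gauss-Seidel: T = -(D+L)⁻¹U, row 0 first, T[0,1] = -(-4)/(5) = +0.8000; later rows by forward substitution.
  T[0,:] = [+0.0000, +0.8000, +0.6000]
  T[1,:] = [+0.0000, +0.1818, -0.0000]
  T[2,:] = [+0.0000, -0.1309, -0.1200]
|roots of det(T-λI)|: 0.1818, 0.1200, 0.0000.
ρ = 0.1818; 0.1818 < 1 ⇒ converges.

0.1818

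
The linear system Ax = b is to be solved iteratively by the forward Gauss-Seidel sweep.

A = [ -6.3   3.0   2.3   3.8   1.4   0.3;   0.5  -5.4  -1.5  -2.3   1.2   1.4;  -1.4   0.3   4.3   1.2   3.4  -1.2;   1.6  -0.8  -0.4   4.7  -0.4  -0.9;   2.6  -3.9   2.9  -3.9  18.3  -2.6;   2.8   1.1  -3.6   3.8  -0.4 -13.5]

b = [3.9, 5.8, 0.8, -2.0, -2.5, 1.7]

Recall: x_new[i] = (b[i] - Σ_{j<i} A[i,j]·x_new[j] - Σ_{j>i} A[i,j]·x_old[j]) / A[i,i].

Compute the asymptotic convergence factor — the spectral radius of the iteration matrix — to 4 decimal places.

0.5888

A = D + L + U where D = diag(-6.3, -5.4, 4.3, 4.7, 18.3, -13.5).
T_GS = -(D+L)⁻¹U: row 0 first, T[0,5] = -(0.3)/(-6.3) = +0.0476; later rows by forward substitution.
  T[0,:] = [+0.0000, +0.4762, +0.3651, +0.6032, +0.2222, +0.0476]
  T[1,:] = [+0.0000, +0.0441, -0.2440, -0.3701, +0.2428, +0.2637]
  T[2,:] = [+0.0000, +0.1520, +0.1359, -0.0569, -0.7353, +0.2762]
  T[3,:] = [+0.0000, -0.1417, -0.1542, -0.2732, -0.0118, +0.2437]
  T[4,:] = [+0.0000, -0.1125, -0.1583, -0.2138, +0.1342, +0.1997]
  T[5,:] = [+0.0000, +0.0253, -0.0191, +0.0396, +0.2547, +0.0204]
|λ(T)| sorted: 0.5888, 0.3223, 0.3223, 0.1000, 0.0151, 0.0000.
ρ = 0.5888; 0.5888 < 1 ⇒ converges.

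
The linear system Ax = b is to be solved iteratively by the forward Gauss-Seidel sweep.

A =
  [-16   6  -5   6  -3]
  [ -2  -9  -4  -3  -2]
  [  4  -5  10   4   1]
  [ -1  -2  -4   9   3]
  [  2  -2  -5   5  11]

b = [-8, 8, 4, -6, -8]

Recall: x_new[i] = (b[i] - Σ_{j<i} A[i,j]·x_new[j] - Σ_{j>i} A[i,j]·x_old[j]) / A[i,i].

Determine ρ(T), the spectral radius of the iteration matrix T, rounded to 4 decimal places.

0.8616

Diagonal D = diag(-16, -9, 10, 9, 11); L, U strict lower/upper.
GS T = -(D+L)⁻¹U: row 0 first, T[0,4] = -(-3)/(-16) = -0.1875; later rows by forward substitution.
  T[0,:] = [+0.0000 +0.3750 -0.3125 +0.3750 -0.1875]
  T[1,:] = [+0.0000 -0.0833 -0.3750 -0.4167 -0.1806]
  T[2,:] = [+0.0000 -0.1917 -0.0625 -0.7583 -0.1153]
  T[3,:] = [+0.0000 -0.0620 -0.1458 -0.3880 -0.4455]
  T[4,:] = [+0.0000 -0.1423 +0.0265 -0.3123 +0.1514]
|roots of det(T-λI)|: 0.8616, 0.4495, 0.1021, 0.1021, 0.0000.
ρ(T) = max|λ| = 0.8616; 0.8616 < 1 ⇒ converges.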